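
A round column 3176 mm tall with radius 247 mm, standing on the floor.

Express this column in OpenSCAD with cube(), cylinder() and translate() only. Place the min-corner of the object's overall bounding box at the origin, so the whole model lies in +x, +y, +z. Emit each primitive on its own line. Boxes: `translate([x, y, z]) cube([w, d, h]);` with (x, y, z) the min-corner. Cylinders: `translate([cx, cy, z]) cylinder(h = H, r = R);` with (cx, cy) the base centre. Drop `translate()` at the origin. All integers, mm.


translate([247, 247, 0]) cylinder(h = 3176, r = 247);


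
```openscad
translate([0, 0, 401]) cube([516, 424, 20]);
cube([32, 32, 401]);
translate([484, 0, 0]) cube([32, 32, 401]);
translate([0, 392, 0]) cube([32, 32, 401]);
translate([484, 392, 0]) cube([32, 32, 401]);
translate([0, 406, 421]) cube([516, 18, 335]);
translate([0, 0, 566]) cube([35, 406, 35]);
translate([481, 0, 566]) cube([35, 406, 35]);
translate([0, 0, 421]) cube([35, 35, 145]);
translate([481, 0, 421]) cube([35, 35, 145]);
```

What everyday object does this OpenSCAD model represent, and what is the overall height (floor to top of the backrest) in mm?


A chair. The overall height is 756 mm.

A slab on four corner posts with a tall panel at the back — a chair. The seat slab sits at z = 401 with thickness 20, and the 335 mm backrest starts at the seat top, so the overall height is 401 + 20 + 335 = 756 mm.


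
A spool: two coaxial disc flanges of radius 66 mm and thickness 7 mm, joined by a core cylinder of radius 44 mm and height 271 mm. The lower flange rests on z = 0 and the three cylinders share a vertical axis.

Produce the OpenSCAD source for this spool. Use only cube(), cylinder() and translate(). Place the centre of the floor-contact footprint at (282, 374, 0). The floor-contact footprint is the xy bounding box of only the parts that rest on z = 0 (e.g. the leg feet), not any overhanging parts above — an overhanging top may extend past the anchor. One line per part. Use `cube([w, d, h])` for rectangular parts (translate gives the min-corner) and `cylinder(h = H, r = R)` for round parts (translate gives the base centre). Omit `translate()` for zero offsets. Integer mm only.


translate([282, 374, 0]) cylinder(h = 7, r = 66);
translate([282, 374, 7]) cylinder(h = 271, r = 44);
translate([282, 374, 278]) cylinder(h = 7, r = 66);


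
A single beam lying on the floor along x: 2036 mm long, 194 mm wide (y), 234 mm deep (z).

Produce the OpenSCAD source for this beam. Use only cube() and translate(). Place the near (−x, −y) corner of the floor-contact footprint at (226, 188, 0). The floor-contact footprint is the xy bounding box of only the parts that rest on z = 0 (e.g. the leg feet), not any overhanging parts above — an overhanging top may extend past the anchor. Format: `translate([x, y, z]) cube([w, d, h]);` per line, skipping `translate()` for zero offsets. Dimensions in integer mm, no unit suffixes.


translate([226, 188, 0]) cube([2036, 194, 234]);


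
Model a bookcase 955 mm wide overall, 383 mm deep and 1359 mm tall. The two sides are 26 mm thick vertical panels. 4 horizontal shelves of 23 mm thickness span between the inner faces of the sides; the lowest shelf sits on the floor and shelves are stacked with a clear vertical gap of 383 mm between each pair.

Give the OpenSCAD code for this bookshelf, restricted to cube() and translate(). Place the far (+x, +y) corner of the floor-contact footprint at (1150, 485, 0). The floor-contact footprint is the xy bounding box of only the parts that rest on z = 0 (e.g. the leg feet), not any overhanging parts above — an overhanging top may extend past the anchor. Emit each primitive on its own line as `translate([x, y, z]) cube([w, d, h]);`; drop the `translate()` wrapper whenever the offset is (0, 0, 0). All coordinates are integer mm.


translate([195, 102, 0]) cube([26, 383, 1359]);
translate([1124, 102, 0]) cube([26, 383, 1359]);
translate([221, 102, 0]) cube([903, 383, 23]);
translate([221, 102, 406]) cube([903, 383, 23]);
translate([221, 102, 812]) cube([903, 383, 23]);
translate([221, 102, 1218]) cube([903, 383, 23]);


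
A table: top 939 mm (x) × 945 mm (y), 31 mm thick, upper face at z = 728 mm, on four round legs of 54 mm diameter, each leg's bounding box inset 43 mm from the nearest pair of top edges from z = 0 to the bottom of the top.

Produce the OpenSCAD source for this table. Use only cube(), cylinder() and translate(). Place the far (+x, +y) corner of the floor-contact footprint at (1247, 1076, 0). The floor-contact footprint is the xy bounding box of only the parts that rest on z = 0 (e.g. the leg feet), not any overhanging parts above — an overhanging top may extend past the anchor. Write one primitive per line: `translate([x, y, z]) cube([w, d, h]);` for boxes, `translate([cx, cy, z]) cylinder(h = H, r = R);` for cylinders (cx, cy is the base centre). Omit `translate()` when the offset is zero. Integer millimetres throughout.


translate([351, 174, 697]) cube([939, 945, 31]);
translate([421, 244, 0]) cylinder(h = 697, r = 27);
translate([1220, 244, 0]) cylinder(h = 697, r = 27);
translate([421, 1049, 0]) cylinder(h = 697, r = 27);
translate([1220, 1049, 0]) cylinder(h = 697, r = 27);


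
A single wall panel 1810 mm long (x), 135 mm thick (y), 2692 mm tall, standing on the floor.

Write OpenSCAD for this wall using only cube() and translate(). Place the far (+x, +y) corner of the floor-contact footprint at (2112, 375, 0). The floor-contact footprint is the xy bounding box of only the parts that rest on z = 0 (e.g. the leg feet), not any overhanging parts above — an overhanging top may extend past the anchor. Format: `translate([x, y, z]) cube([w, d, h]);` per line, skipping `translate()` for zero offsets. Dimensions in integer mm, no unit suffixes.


translate([302, 240, 0]) cube([1810, 135, 2692]);


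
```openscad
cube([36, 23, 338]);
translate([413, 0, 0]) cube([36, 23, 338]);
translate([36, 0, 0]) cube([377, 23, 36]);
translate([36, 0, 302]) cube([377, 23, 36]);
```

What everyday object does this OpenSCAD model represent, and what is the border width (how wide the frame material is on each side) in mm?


A picture frame. The border width is 36 mm.

Four thin pieces enclosing a rectangular opening — a picture frame. The two full-height stiles are 338 mm tall; the top rail sits at z = 302 and is 36 mm tall, so the border above the opening is 338 − 302 = 36 mm, matching the stile x-width.


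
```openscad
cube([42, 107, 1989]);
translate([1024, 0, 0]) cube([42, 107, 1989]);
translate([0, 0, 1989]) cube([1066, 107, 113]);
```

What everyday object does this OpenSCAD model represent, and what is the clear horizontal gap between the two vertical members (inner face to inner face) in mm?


A door frame. The clear opening width is 982 mm.

Two 1989 mm tall posts with a header on top — a door frame. The left jamb is 42 mm wide at x = 0; the right jamb starts at x = 1024. The clear opening is 1024 − 42 = 982 mm.


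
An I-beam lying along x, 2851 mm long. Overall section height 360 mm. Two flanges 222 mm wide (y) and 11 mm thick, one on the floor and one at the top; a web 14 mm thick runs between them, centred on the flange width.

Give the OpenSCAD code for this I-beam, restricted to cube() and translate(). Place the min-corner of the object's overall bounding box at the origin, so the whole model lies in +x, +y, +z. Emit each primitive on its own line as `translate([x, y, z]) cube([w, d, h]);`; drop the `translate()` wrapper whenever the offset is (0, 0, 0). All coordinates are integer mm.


cube([2851, 222, 11]);
translate([0, 104, 11]) cube([2851, 14, 338]);
translate([0, 0, 349]) cube([2851, 222, 11]);


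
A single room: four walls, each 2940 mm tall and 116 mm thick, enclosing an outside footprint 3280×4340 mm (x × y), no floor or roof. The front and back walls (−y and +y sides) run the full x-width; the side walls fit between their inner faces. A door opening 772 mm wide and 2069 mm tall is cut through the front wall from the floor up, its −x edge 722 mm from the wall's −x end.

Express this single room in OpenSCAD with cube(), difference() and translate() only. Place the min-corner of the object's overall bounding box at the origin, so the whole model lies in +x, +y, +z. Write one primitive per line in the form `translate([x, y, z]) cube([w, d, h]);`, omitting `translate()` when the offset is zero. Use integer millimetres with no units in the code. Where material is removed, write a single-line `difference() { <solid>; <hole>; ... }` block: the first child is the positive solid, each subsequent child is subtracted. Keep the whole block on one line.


difference() { cube([3280, 116, 2940]); translate([722, 0, 0]) cube([772, 116, 2069]); }
translate([0, 4224, 0]) cube([3280, 116, 2940]);
translate([0, 116, 0]) cube([116, 4108, 2940]);
translate([3164, 116, 0]) cube([116, 4108, 2940]);


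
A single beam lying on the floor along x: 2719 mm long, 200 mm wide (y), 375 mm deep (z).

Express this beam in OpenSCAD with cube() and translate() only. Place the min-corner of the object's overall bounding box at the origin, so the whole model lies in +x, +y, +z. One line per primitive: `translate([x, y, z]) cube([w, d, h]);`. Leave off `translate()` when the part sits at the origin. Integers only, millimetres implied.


cube([2719, 200, 375]);


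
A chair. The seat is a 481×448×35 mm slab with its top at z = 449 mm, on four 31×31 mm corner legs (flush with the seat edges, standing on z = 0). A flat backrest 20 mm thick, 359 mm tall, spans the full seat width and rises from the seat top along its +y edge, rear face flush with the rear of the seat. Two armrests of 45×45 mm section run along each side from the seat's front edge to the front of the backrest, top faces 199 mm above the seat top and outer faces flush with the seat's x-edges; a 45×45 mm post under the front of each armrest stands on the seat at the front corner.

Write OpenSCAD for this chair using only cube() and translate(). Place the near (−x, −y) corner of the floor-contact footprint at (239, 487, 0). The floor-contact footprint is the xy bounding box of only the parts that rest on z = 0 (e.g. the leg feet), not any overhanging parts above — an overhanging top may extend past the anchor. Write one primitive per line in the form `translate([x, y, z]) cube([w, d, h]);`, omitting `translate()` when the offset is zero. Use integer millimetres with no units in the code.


// leg_h = 449 - 35 = 414
// arm post h = 199 - 45 = 154
translate([239, 487, 414]) cube([481, 448, 35]);
translate([239, 487, 0]) cube([31, 31, 414]);
translate([689, 487, 0]) cube([31, 31, 414]);
translate([239, 904, 0]) cube([31, 31, 414]);
translate([689, 904, 0]) cube([31, 31, 414]);
translate([239, 915, 449]) cube([481, 20, 359]);
translate([239, 487, 603]) cube([45, 428, 45]);
translate([675, 487, 603]) cube([45, 428, 45]);
translate([239, 487, 449]) cube([45, 45, 154]);
translate([675, 487, 449]) cube([45, 45, 154]);


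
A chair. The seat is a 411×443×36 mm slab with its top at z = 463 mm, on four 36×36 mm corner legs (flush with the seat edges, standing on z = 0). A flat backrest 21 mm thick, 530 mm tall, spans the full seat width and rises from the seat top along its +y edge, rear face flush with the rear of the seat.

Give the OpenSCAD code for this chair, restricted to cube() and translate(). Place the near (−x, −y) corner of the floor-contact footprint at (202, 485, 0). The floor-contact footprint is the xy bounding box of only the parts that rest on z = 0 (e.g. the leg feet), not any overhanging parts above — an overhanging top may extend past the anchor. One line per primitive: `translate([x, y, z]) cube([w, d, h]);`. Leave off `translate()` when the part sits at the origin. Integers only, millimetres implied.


translate([202, 485, 427]) cube([411, 443, 36]);
translate([202, 485, 0]) cube([36, 36, 427]);
translate([577, 485, 0]) cube([36, 36, 427]);
translate([202, 892, 0]) cube([36, 36, 427]);
translate([577, 892, 0]) cube([36, 36, 427]);
translate([202, 907, 463]) cube([411, 21, 530]);


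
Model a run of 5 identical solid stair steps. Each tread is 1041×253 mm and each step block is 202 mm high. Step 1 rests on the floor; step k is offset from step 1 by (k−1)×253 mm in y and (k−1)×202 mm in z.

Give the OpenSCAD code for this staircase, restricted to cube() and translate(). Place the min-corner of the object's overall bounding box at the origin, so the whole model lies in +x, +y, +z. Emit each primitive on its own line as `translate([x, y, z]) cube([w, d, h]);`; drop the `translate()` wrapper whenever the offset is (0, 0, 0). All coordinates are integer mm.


cube([1041, 253, 202]);
translate([0, 253, 202]) cube([1041, 253, 202]);
translate([0, 506, 404]) cube([1041, 253, 202]);
translate([0, 759, 606]) cube([1041, 253, 202]);
translate([0, 1012, 808]) cube([1041, 253, 202]);


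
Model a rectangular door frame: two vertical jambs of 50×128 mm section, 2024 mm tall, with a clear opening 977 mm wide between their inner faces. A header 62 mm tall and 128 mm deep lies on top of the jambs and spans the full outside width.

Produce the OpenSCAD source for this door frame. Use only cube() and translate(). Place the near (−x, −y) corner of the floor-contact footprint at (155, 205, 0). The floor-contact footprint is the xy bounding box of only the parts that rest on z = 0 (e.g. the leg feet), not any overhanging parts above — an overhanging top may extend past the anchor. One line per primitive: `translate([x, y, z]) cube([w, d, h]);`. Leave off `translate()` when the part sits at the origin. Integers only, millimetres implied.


translate([155, 205, 0]) cube([50, 128, 2024]);
translate([1182, 205, 0]) cube([50, 128, 2024]);
translate([155, 205, 2024]) cube([1077, 128, 62]);


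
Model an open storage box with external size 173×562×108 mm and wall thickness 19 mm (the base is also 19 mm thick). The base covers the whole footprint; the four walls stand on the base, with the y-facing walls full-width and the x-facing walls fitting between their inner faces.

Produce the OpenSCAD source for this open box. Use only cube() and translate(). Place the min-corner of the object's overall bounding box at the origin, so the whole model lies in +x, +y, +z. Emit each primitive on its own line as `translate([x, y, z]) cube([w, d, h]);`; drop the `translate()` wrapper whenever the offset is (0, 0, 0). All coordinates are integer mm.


cube([173, 562, 19]);
translate([0, 0, 19]) cube([173, 19, 89]);
translate([0, 543, 19]) cube([173, 19, 89]);
translate([0, 19, 19]) cube([19, 524, 89]);
translate([154, 19, 19]) cube([19, 524, 89]);


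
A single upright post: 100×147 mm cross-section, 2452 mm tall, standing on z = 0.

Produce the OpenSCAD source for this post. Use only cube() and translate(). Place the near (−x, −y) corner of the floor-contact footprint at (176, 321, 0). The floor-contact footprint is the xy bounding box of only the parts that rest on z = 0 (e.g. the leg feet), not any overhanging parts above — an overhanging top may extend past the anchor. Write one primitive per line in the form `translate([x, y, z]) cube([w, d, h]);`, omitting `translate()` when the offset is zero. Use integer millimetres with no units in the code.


translate([176, 321, 0]) cube([100, 147, 2452]);


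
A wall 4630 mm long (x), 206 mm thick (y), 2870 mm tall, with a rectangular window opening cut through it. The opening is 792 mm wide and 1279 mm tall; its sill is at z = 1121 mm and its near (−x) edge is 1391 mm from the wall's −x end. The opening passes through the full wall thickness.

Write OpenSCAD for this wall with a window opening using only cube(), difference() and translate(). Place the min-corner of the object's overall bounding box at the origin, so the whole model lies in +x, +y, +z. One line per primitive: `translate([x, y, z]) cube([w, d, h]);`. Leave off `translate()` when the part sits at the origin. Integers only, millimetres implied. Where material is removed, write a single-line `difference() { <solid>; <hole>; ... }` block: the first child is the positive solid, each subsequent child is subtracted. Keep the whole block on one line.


difference() { cube([4630, 206, 2870]); translate([1391, 0, 1121]) cube([792, 206, 1279]); }


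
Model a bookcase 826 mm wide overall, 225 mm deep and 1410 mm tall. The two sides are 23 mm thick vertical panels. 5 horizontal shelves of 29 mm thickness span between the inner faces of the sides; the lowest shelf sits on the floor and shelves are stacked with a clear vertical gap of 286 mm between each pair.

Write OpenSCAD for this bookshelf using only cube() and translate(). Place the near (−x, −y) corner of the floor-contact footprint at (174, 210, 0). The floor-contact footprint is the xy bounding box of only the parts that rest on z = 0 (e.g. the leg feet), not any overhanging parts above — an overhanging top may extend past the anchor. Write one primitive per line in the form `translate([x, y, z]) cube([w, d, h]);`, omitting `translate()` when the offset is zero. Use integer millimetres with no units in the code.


translate([174, 210, 0]) cube([23, 225, 1410]);
translate([977, 210, 0]) cube([23, 225, 1410]);
translate([197, 210, 0]) cube([780, 225, 29]);
translate([197, 210, 315]) cube([780, 225, 29]);
translate([197, 210, 630]) cube([780, 225, 29]);
translate([197, 210, 945]) cube([780, 225, 29]);
translate([197, 210, 1260]) cube([780, 225, 29]);


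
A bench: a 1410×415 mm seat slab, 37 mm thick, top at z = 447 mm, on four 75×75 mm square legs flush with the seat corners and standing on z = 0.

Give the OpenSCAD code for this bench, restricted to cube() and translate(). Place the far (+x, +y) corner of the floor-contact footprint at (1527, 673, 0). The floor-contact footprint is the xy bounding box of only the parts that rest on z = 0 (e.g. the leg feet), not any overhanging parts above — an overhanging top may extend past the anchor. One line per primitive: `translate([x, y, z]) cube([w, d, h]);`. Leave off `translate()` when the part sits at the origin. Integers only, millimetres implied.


translate([117, 258, 410]) cube([1410, 415, 37]);
translate([117, 258, 0]) cube([75, 75, 410]);
translate([117, 598, 0]) cube([75, 75, 410]);
translate([1452, 258, 0]) cube([75, 75, 410]);
translate([1452, 598, 0]) cube([75, 75, 410]);


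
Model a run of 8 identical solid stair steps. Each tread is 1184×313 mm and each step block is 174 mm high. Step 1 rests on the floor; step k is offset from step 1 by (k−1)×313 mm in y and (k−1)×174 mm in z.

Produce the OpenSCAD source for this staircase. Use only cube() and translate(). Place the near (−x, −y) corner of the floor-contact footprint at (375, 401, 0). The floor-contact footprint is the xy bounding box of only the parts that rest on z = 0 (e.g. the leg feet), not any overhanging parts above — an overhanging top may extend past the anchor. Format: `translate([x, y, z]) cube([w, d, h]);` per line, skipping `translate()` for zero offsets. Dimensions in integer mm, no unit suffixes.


translate([375, 401, 0]) cube([1184, 313, 174]);
translate([375, 714, 174]) cube([1184, 313, 174]);
translate([375, 1027, 348]) cube([1184, 313, 174]);
translate([375, 1340, 522]) cube([1184, 313, 174]);
translate([375, 1653, 696]) cube([1184, 313, 174]);
translate([375, 1966, 870]) cube([1184, 313, 174]);
translate([375, 2279, 1044]) cube([1184, 313, 174]);
translate([375, 2592, 1218]) cube([1184, 313, 174]);


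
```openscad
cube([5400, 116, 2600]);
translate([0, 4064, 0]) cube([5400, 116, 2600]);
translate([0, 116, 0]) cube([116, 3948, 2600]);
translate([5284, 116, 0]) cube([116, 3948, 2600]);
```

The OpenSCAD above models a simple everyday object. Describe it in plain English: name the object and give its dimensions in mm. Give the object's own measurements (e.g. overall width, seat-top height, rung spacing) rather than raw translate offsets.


The wall frame of a small rectangular building: four walls, each 2600 mm tall and 116 mm thick, enclosing a footprint 5400 mm (x) by 4180 mm (y) outside-to-outside, with no floor or roof. The front and back walls (the −y and +y sides) span the full width; the two side walls fit between them.


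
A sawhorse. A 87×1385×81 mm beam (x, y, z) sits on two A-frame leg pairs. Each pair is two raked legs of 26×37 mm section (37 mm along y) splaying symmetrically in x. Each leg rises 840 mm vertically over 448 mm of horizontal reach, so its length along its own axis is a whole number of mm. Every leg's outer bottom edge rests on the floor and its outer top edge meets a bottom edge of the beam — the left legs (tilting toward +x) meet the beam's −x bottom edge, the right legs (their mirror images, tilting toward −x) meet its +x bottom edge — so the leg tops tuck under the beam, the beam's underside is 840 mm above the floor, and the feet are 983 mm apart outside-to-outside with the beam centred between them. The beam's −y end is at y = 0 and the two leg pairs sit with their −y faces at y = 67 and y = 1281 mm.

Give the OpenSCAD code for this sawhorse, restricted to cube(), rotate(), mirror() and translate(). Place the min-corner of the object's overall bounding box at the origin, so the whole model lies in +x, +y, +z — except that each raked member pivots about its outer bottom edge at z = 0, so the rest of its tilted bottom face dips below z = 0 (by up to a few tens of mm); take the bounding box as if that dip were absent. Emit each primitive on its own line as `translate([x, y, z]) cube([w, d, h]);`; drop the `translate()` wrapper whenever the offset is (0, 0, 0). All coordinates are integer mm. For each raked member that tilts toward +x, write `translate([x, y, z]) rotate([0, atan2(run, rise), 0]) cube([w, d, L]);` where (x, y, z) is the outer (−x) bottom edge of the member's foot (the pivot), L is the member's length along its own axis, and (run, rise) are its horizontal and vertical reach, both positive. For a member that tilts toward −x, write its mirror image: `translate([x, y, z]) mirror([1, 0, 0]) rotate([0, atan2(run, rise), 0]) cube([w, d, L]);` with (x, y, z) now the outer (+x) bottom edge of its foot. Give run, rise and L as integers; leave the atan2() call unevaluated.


translate([448, 0, 840]) cube([87, 1385, 81]);
translate([0, 67, 0]) rotate([0, atan2(448, 840), 0]) cube([26, 37, 952]);
translate([983, 67, 0]) mirror([1, 0, 0]) rotate([0, atan2(448, 840), 0]) cube([26, 37, 952]);
translate([0, 1281, 0]) rotate([0, atan2(448, 840), 0]) cube([26, 37, 952]);
translate([983, 1281, 0]) mirror([1, 0, 0]) rotate([0, atan2(448, 840), 0]) cube([26, 37, 952]);


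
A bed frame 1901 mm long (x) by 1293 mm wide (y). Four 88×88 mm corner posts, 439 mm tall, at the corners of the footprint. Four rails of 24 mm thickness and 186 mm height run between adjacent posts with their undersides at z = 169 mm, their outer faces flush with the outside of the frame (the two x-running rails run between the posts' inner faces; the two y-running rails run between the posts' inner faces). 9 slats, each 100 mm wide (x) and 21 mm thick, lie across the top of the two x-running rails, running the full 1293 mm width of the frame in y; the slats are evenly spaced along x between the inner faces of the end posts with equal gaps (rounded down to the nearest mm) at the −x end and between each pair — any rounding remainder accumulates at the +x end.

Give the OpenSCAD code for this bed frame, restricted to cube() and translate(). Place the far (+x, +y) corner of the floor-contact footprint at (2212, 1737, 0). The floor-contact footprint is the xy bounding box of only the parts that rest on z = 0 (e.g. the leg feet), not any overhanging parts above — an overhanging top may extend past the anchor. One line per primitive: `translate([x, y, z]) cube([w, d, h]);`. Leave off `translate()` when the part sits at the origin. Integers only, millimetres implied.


translate([311, 444, 0]) cube([88, 88, 439]);
translate([311, 1649, 0]) cube([88, 88, 439]);
translate([2124, 444, 0]) cube([88, 88, 439]);
translate([2124, 1649, 0]) cube([88, 88, 439]);
translate([399, 444, 169]) cube([1725, 24, 186]);
translate([399, 1713, 169]) cube([1725, 24, 186]);
translate([311, 532, 169]) cube([24, 1117, 186]);
translate([2188, 532, 169]) cube([24, 1117, 186]);
translate([481, 444, 355]) cube([100, 1293, 21]);
translate([663, 444, 355]) cube([100, 1293, 21]);
translate([845, 444, 355]) cube([100, 1293, 21]);
translate([1027, 444, 355]) cube([100, 1293, 21]);
translate([1209, 444, 355]) cube([100, 1293, 21]);
translate([1391, 444, 355]) cube([100, 1293, 21]);
translate([1573, 444, 355]) cube([100, 1293, 21]);
translate([1755, 444, 355]) cube([100, 1293, 21]);
translate([1937, 444, 355]) cube([100, 1293, 21]);


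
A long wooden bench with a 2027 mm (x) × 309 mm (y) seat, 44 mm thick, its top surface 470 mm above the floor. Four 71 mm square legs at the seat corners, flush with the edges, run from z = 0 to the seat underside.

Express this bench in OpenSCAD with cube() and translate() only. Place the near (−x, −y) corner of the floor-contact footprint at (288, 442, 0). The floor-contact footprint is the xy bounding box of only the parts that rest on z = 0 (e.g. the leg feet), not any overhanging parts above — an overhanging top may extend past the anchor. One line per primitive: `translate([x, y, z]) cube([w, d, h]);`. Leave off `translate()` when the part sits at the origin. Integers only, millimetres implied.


translate([288, 442, 426]) cube([2027, 309, 44]);
translate([288, 442, 0]) cube([71, 71, 426]);
translate([288, 680, 0]) cube([71, 71, 426]);
translate([2244, 442, 0]) cube([71, 71, 426]);
translate([2244, 680, 0]) cube([71, 71, 426]);


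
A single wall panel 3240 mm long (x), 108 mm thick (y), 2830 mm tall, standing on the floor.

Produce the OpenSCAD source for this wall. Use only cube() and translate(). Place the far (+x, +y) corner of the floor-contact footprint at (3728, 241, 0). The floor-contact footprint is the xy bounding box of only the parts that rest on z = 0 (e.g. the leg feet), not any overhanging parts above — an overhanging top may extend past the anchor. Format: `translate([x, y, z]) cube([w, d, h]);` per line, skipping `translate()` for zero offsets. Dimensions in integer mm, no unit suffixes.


translate([488, 133, 0]) cube([3240, 108, 2830]);


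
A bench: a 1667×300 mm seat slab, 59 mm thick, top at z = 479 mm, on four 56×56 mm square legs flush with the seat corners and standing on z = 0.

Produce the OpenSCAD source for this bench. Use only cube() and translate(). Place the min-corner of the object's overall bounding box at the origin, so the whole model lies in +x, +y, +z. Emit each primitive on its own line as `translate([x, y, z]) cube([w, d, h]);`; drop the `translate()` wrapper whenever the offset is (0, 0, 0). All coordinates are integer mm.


translate([0, 0, 420]) cube([1667, 300, 59]);
cube([56, 56, 420]);
translate([0, 244, 0]) cube([56, 56, 420]);
translate([1611, 0, 0]) cube([56, 56, 420]);
translate([1611, 244, 0]) cube([56, 56, 420]);


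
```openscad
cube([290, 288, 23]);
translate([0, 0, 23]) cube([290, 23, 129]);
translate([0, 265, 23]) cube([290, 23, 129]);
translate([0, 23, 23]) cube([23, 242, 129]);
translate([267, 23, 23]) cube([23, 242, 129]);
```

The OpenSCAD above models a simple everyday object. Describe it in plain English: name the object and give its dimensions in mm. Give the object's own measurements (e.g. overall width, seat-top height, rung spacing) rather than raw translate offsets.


An open-topped rectangular box: outside dimensions 290×288×152 mm, with a uniform wall and base thickness of 23 mm. The base is a full 290×288 slab on the floor; four walls sit on top of the base. The front and back walls (the −y and +y sides) span the full width; the two side walls fit between them.


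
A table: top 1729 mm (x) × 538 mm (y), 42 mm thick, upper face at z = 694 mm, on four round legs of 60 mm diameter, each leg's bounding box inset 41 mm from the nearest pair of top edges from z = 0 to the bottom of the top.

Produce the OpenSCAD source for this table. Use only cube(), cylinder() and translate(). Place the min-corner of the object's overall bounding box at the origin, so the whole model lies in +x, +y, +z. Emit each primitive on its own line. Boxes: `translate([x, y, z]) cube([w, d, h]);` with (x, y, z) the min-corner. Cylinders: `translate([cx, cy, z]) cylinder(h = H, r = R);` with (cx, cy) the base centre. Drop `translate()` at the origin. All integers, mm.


// leg_h = 694 - 42 = 652
translate([0, 0, 652]) cube([1729, 538, 42]);
translate([71, 71, 0]) cylinder(h = 652, r = 30);
translate([1658, 71, 0]) cylinder(h = 652, r = 30);
translate([71, 467, 0]) cylinder(h = 652, r = 30);
translate([1658, 467, 0]) cylinder(h = 652, r = 30);


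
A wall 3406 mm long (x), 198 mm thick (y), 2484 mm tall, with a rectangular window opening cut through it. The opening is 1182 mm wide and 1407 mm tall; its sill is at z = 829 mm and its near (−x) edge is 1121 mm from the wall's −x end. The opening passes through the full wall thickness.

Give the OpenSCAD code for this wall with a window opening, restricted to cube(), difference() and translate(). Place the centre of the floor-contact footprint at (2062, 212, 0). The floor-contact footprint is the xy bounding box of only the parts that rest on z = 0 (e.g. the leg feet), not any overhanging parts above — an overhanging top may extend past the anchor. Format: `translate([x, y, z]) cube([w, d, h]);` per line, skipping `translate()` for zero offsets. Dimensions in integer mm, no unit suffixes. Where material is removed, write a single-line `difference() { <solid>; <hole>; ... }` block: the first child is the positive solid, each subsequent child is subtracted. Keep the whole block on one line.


difference() { translate([359, 113, 0]) cube([3406, 198, 2484]); translate([1480, 113, 829]) cube([1182, 198, 1407]); }


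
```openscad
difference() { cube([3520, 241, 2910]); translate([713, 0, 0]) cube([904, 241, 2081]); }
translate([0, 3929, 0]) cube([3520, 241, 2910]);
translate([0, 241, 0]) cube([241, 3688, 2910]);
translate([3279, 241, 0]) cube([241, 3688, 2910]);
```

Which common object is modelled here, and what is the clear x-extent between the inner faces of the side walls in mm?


A single room. The interior width is 3038 mm.

Four walls enclosing a rectangle with a door in the front wall — a room. Outside width 3520 minus two 241 mm walls gives 3038 mm.


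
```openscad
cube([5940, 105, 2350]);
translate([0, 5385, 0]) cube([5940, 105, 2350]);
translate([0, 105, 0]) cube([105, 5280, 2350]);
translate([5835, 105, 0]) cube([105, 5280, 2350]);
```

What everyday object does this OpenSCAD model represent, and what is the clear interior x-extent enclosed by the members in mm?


A house (or room) frame. The interior width is 5730 mm.

Four 2350 mm walls enclosing a rectangle with no floor or roof — a room or house frame. Outside width is 5940 mm and wall thickness is 105 mm, so the interior width is 5940 − 2 × 105 = 5730 mm.


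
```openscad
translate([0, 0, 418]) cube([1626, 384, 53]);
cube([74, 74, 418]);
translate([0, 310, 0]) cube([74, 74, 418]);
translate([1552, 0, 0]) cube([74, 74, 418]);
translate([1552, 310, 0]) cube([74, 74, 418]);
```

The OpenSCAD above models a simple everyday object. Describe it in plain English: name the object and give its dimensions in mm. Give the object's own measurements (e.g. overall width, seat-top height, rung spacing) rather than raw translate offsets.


A bench: a 1626×384 mm seat slab, 53 mm thick, top at z = 471 mm, on four 74×74 mm square legs flush with the seat corners and standing on z = 0.


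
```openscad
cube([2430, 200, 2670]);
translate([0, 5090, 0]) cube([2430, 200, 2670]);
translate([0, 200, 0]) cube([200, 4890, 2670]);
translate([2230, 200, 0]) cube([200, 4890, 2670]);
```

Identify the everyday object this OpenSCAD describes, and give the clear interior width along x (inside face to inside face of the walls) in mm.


A house (or room) frame. The interior width is 2030 mm.

Four 2670 mm walls enclosing a rectangle with no floor or roof — a room or house frame. Outside width is 2430 mm and wall thickness is 200 mm, so the interior width is 2430 − 2 × 200 = 2030 mm.


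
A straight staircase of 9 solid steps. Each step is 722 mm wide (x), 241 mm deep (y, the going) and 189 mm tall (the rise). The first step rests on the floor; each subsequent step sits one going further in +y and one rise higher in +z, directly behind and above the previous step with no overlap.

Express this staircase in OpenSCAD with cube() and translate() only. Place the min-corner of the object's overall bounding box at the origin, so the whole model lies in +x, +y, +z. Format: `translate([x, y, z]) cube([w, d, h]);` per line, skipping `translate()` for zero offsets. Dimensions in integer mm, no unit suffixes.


cube([722, 241, 189]);
translate([0, 241, 189]) cube([722, 241, 189]);
translate([0, 482, 378]) cube([722, 241, 189]);
translate([0, 723, 567]) cube([722, 241, 189]);
translate([0, 964, 756]) cube([722, 241, 189]);
translate([0, 1205, 945]) cube([722, 241, 189]);
translate([0, 1446, 1134]) cube([722, 241, 189]);
translate([0, 1687, 1323]) cube([722, 241, 189]);
translate([0, 1928, 1512]) cube([722, 241, 189]);


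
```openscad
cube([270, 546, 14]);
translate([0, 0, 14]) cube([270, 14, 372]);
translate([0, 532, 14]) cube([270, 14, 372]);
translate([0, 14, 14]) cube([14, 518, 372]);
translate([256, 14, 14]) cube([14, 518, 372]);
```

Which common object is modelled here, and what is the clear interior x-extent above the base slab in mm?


An open box. The internal width is 242 mm.

A 270×546 base slab with four walls standing on it — an open box. The base is 270 mm wide and the walls are 14 mm thick, so the internal width is 270 − 2 × 14 = 242 mm.


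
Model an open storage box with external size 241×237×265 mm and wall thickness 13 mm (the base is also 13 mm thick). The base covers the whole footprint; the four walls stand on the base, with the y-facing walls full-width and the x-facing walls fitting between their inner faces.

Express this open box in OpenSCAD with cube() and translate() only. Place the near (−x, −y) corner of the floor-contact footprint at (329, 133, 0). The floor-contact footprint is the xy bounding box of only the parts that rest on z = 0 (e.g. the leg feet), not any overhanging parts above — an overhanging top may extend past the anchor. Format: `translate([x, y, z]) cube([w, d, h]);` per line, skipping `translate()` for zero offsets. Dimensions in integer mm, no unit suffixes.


translate([329, 133, 0]) cube([241, 237, 13]);
translate([329, 133, 13]) cube([241, 13, 252]);
translate([329, 357, 13]) cube([241, 13, 252]);
translate([329, 146, 13]) cube([13, 211, 252]);
translate([557, 146, 13]) cube([13, 211, 252]);


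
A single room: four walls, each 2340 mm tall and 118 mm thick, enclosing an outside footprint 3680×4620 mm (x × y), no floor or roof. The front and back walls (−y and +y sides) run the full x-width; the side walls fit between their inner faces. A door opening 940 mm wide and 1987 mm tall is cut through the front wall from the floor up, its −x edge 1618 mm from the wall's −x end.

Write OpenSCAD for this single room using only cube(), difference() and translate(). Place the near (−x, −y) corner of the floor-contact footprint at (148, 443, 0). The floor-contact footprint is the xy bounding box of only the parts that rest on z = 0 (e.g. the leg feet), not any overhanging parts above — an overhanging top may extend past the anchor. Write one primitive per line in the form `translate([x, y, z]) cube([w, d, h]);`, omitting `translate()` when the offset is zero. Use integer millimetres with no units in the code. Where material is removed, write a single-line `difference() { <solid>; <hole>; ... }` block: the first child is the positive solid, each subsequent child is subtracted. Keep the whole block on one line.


difference() { translate([148, 443, 0]) cube([3680, 118, 2340]); translate([1766, 443, 0]) cube([940, 118, 1987]); }
translate([148, 4945, 0]) cube([3680, 118, 2340]);
translate([148, 561, 0]) cube([118, 4384, 2340]);
translate([3710, 561, 0]) cube([118, 4384, 2340]);


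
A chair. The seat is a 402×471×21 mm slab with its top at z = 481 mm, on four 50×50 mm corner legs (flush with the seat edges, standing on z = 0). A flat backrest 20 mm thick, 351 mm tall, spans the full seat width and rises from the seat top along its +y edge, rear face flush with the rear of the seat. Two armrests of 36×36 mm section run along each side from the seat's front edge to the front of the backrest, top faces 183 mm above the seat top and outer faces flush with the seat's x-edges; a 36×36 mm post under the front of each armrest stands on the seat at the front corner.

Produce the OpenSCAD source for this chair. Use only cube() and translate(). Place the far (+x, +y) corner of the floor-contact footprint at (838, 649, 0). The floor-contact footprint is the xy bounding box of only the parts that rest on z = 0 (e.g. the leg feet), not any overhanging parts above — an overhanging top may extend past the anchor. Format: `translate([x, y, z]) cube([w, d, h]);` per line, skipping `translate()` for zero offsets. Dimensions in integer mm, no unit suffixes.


translate([436, 178, 460]) cube([402, 471, 21]);
translate([436, 178, 0]) cube([50, 50, 460]);
translate([788, 178, 0]) cube([50, 50, 460]);
translate([436, 599, 0]) cube([50, 50, 460]);
translate([788, 599, 0]) cube([50, 50, 460]);
translate([436, 629, 481]) cube([402, 20, 351]);
translate([436, 178, 628]) cube([36, 451, 36]);
translate([802, 178, 628]) cube([36, 451, 36]);
translate([436, 178, 481]) cube([36, 36, 147]);
translate([802, 178, 481]) cube([36, 36, 147]);


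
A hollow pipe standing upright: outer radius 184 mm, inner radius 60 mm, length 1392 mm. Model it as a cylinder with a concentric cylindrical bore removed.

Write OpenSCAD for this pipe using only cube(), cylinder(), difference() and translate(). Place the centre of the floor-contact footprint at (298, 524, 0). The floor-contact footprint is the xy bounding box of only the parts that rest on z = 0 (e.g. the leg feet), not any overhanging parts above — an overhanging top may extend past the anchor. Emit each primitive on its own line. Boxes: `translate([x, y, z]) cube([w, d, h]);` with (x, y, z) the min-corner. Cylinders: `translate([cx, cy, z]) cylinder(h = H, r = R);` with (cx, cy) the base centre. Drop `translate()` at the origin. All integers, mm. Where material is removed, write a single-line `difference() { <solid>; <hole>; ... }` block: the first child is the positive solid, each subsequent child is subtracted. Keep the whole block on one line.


difference() { translate([298, 524, 0]) cylinder(h = 1392, r = 184); translate([298, 524, 0]) cylinder(h = 1392, r = 60); }


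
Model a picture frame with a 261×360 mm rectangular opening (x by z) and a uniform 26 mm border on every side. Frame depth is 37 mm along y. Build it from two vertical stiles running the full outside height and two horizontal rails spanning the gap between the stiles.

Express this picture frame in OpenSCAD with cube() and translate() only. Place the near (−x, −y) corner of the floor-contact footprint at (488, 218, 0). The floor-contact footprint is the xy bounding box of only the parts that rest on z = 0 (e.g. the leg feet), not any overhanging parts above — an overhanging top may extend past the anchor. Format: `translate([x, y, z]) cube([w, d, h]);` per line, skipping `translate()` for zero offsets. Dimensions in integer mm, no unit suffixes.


translate([488, 218, 0]) cube([26, 37, 412]);
translate([775, 218, 0]) cube([26, 37, 412]);
translate([514, 218, 0]) cube([261, 37, 26]);
translate([514, 218, 386]) cube([261, 37, 26]);


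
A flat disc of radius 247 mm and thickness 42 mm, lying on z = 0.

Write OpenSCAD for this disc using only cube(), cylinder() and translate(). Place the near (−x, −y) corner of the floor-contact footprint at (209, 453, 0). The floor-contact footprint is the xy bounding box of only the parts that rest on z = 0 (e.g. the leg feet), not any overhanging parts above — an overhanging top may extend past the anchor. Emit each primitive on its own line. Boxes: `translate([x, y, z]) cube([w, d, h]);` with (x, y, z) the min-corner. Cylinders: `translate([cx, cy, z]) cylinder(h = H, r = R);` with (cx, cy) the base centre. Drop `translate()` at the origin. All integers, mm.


translate([456, 700, 0]) cylinder(h = 42, r = 247);
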